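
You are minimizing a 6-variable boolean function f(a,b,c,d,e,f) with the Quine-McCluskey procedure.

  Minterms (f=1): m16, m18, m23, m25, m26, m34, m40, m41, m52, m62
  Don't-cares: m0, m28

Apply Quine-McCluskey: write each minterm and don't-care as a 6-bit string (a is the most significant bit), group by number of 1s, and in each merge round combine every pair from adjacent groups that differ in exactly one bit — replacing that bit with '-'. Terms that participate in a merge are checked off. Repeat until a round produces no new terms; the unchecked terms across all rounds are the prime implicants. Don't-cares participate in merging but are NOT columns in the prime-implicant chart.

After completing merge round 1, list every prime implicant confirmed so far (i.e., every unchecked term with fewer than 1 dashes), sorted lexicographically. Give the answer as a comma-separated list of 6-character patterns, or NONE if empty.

010111, 011001, 011100, 100010, 110100, 111110

size-2^0 implicants → 000000(✓)  010000(✓)  010010(✓)  010111  011001  011010(✓)  011100  100010  101000(✓)  101001(✓)  110100  111110
size-2^1 implicants → 0-0000  01-010  0100-0  10100-
Unchecked terms (primes): 0-0000, 01-010, 0100-0, 010111, 011001, 011100, 100010, 10100-, 110100, 111110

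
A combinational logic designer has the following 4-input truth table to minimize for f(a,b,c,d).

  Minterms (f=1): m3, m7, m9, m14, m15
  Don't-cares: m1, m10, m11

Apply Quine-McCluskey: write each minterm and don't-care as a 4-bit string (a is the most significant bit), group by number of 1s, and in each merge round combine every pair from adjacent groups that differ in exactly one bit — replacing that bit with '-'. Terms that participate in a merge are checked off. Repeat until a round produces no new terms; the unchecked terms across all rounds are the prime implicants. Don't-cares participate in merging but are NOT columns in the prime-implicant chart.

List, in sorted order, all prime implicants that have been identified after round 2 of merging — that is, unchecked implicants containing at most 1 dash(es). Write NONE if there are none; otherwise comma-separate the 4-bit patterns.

NONE

size-2^0 implicants → 0001(✓)  0011(✓)  0111(✓)  1001(✓)  1010(✓)  1011(✓)  1110(✓)  1111(✓)
size-2^1 implicants → -001(✓)  -011(✓)  -111(✓)  0-11(✓)  00-1(✓)  1-10(✓)  1-11(✓)  10-1(✓)  101-(✓)  111-(✓)
size-2^2 implicants → --11  -0-1  1-1-
Unchecked terms (primes): --11, -0-1, 1-1-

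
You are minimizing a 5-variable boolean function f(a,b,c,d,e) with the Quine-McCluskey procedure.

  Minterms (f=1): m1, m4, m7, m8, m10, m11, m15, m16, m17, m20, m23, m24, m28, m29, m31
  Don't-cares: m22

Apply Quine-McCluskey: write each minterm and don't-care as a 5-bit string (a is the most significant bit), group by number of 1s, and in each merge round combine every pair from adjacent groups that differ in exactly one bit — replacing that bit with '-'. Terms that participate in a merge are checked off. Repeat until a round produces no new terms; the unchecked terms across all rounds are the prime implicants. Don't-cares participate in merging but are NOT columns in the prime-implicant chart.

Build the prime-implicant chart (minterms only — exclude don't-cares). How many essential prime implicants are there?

Round 0: 00001✓ 00100✓ 00111✓ 01000✓ 01010✓ 01011✓ 01111✓ 10000✓ 10001✓ 10100✓ 10110✓ 10111✓ 11000✓ 11100✓ 11101✓ 11111✓
Round 1: -0001 -0100 -0111✓ -1000 -1111✓ 0-111✓ 01-11 010-0 0101- 1-000✓ 1-100✓ 1-111✓ 10-00✓ 1000- 101-0 1011- 11-00✓ 111-1 1110-
Round 2: --111 1--00
PIs = {--111, -0001, -0100, -1000, 01-11, 010-0, 0101-, 1--00, 1000-, 101-0, 1011-, 111-1, 1110-}
Coverage chart:
  m1: -0001 ←essential
  m4: -0100 ←essential
  m7: --111 ←essential
  m8: -1000,010-0
  m10: 010-0,0101-
  m11: 01-11,0101-
  m15: --111,01-11
  m16: 1--00,1000-
  m17: -0001,1000-
  m20: -0100,1--00,101-0
  m23: --111,1011-
  m24: -1000,1--00
  m28: 1--00,1110-
  m29: 111-1,1110-
  m31: --111,111-1
Essential: --111, -0001, -0100

3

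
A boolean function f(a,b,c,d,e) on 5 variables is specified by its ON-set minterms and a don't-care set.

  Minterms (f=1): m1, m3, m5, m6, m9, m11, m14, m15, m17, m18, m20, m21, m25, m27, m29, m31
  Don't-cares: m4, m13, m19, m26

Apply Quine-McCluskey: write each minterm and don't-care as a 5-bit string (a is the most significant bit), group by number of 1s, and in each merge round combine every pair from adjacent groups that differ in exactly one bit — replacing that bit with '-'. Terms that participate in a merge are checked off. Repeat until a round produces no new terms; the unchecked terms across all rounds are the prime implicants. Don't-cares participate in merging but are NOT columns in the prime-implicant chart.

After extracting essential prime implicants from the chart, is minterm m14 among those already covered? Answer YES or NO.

NO

size-2^0 implicants → 00001(✓)  00011(✓)  00100(✓)  00101(✓)  00110(✓)  01001(✓)  01011(✓)  01101(✓)  01110(✓)  01111(✓)  10001(✓)  10010(✓)  10011(✓)  10100(✓)  10101(✓)  11001(✓)  11010(✓)  11011(✓)  11101(✓)  11111(✓)
size-2^1 implicants → -0001(✓)  -0011(✓)  -0100(✓)  -0101(✓)  -1001(✓)  -1011(✓)  -1101(✓)  -1111(✓)  0-001(✓)  0-011(✓)  0-101(✓)  0-110  00-01(✓)  000-1(✓)  001-0  0010-(✓)  01-01(✓)  01-11(✓)  010-1(✓)  011-1(✓)  0111-  1-001(✓)  1-010(✓)  1-011(✓)  1-101(✓)  10-01(✓)  100-1(✓)  1001-(✓)  1010-(✓)  11-01(✓)  11-11(✓)  110-1(✓)  1101-(✓)  111-1(✓)
size-2^2 implicants → --001(✓)  --011(✓)  --101(✓)  -0-01(✓)  -00-1(✓)  -010-  -1-01(✓)  -1-11(✓)  -10-1(✓)  -11-1(✓)  0--01(✓)  0-0-1(✓)  01--1(✓)  1--01(✓)  1-0-1(✓)  1-01-  11--1(✓)
size-2^3 implicants → ---01  --0-1  -1--1
Unchecked terms (primes): ---01, --0-1, -010-, -1--1, 0-110, 001-0, 0111-, 1-01-
Minterm coverage:
  m1 ⊆ ---01,--0-1
  m3 ⊆ --0-1 [E]
  m5 ⊆ ---01,-010-
  m6 ⊆ 0-110,001-0
  m9 ⊆ ---01,--0-1,-1--1
  m11 ⊆ --0-1,-1--1
  m14 ⊆ 0-110,0111-
  m15 ⊆ -1--1,0111-
  m17 ⊆ ---01,--0-1
  m18 ⊆ 1-01- [E]
  m20 ⊆ -010- [E]
  m21 ⊆ ---01,-010-
  m25 ⊆ ---01,--0-1,-1--1
  m27 ⊆ --0-1,-1--1,1-01-
  m29 ⊆ ---01,-1--1
  m31 ⊆ -1--1 [E]
E = {--0-1, -010-, -1--1, 1-01-}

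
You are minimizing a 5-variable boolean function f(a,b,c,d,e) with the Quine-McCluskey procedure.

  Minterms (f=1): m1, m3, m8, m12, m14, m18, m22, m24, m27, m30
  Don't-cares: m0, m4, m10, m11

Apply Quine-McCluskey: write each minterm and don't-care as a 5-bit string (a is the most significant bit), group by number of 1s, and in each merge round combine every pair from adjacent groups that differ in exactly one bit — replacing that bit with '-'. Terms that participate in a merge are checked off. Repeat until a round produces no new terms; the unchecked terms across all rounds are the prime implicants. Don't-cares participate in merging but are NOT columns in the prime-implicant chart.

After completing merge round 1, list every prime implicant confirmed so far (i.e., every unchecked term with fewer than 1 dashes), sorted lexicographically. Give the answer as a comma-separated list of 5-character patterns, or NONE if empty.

size-2^0 implicants → 00000(✓)  00001(✓)  00011(✓)  00100(✓)  01000(✓)  01010(✓)  01011(✓)  01100(✓)  01110(✓)  10010(✓)  10110(✓)  11000(✓)  11011(✓)  11110(✓)
size-2^1 implicants → -1000  -1011  -1110  0-000(✓)  0-011  0-100(✓)  00-00(✓)  000-1  0000-  01-00(✓)  01-10(✓)  010-0(✓)  0101-  011-0(✓)  1-110  10-10
size-2^2 implicants → 0--00  01--0
Unchecked terms (primes): -1000, -1011, -1110, 0--00, 0-011, 000-1, 0000-, 01--0, 0101-, 1-110, 10-10

NONE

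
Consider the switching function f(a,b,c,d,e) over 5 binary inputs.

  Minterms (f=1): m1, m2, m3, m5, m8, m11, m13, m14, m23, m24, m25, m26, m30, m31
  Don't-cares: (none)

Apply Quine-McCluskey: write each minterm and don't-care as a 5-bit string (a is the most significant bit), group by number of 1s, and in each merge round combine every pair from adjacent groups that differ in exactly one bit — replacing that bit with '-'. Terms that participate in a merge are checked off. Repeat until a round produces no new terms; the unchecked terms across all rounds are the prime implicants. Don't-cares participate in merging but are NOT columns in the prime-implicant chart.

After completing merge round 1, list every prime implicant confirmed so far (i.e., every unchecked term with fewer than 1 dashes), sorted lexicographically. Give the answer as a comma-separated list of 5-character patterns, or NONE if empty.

[col 0] 00001*, 00010*, 00011*, 00101*, 01000*, 01011*, 01101*, 01110*, 10111*, 11000*, 11001*, 11010*, 11110*, 11111*
[col 1] -1000, -1110, 0-011, 0-101, 00-01, 000-1, 0001-, 1-111, 11-10, 110-0, 1100-, 1111-
Prime implicants: -1000, -1110, 0-011, 0-101, 00-01, 000-1, 0001-, 1-111, 11-10, 110-0, 1100-, 1111-

NONE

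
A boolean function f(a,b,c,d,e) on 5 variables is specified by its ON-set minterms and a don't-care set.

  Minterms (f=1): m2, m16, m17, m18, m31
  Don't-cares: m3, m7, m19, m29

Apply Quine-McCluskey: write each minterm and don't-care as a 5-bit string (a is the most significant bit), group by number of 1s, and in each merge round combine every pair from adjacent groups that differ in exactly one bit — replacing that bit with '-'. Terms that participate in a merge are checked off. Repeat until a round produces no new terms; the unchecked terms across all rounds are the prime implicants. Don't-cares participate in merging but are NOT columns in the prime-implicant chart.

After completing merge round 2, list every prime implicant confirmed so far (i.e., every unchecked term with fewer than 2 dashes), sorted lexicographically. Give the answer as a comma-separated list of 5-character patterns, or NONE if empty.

00-11, 111-1

[col 0] 00010*, 00011*, 00111*, 10000*, 10001*, 10010*, 10011*, 11101*, 11111*
[col 1] -0010*, -0011*, 00-11, 0001-*, 100-0*, 100-1*, 1000-*, 1001-*, 111-1
[col 2] -001-, 100--
Prime implicants: -001-, 00-11, 100--, 111-1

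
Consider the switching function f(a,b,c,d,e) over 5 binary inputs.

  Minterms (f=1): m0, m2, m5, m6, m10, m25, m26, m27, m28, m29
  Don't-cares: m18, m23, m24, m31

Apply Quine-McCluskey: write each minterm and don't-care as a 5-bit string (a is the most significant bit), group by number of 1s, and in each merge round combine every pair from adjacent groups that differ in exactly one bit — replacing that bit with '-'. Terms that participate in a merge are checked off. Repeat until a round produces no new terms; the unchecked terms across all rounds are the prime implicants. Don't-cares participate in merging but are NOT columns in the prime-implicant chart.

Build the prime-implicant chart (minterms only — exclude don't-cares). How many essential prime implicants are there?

size-2^0 implicants → 00000(✓)  00010(✓)  00101  00110(✓)  01010(✓)  10010(✓)  10111(✓)  11000(✓)  11001(✓)  11010(✓)  11011(✓)  11100(✓)  11101(✓)  11111(✓)
size-2^1 implicants → -0010(✓)  -1010(✓)  0-010(✓)  00-10  000-0  1-010(✓)  1-111  11-00(✓)  11-01(✓)  11-11(✓)  110-0(✓)  110-1(✓)  1100-(✓)  1101-(✓)  111-1(✓)  1110-(✓)
size-2^2 implicants → --010  11--1  11-0-  110--
Unchecked terms (primes): --010, 00-10, 000-0, 00101, 1-111, 11--1, 11-0-, 110--
Minterm coverage:
  m0 ⊆ 000-0 [E]
  m2 ⊆ --010,00-10,000-0
  m5 ⊆ 00101 [E]
  m6 ⊆ 00-10 [E]
  m10 ⊆ --010 [E]
  m25 ⊆ 11--1,11-0-,110--
  m26 ⊆ --010,110--
  m27 ⊆ 11--1,110--
  m28 ⊆ 11-0- [E]
  m29 ⊆ 11--1,11-0-
E = {--010, 00-10, 000-0, 00101, 11-0-}

5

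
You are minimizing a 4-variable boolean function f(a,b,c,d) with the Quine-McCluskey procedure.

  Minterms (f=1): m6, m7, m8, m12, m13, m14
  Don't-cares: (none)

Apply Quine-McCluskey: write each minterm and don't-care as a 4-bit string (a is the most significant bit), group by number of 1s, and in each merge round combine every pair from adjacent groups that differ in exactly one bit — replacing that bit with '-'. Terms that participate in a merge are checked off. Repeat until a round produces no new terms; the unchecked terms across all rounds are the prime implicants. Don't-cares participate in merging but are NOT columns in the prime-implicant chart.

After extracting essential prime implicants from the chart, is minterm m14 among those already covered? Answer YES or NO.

Round 0: 0110✓ 0111✓ 1000✓ 1100✓ 1101✓ 1110✓
Round 1: -110 011- 1-00 11-0 110-
PIs = {-110, 011-, 1-00, 11-0, 110-}
Coverage chart:
  m6: -110,011-
  m7: 011- ←essential
  m8: 1-00 ←essential
  m12: 1-00,11-0,110-
  m13: 110- ←essential
  m14: -110,11-0
Essential: 011-, 1-00, 110-

NO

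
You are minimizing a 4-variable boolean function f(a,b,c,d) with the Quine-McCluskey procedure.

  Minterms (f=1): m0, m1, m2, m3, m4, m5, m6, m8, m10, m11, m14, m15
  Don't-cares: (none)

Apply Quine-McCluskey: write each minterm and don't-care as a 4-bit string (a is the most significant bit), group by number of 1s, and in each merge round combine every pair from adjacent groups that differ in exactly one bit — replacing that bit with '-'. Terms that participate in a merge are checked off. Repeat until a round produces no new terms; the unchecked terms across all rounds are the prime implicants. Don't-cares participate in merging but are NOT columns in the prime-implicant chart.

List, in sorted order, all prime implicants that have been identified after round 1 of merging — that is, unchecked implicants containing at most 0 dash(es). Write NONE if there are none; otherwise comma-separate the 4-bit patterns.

NONE

Round 0: 0000✓ 0001✓ 0010✓ 0011✓ 0100✓ 0101✓ 0110✓ 1000✓ 1010✓ 1011✓ 1110✓ 1111✓
Round 1: -000✓ -010✓ -011✓ -110✓ 0-00✓ 0-01✓ 0-10✓ 00-0✓ 00-1✓ 000-✓ 001-✓ 01-0✓ 010-✓ 1-10✓ 1-11✓ 10-0✓ 101-✓ 111-✓
Round 2: --10 -0-0 -01- 0--0 0-0- 00-- 1-1-
PIs = {--10, -0-0, -01-, 0--0, 0-0-, 00--, 1-1-}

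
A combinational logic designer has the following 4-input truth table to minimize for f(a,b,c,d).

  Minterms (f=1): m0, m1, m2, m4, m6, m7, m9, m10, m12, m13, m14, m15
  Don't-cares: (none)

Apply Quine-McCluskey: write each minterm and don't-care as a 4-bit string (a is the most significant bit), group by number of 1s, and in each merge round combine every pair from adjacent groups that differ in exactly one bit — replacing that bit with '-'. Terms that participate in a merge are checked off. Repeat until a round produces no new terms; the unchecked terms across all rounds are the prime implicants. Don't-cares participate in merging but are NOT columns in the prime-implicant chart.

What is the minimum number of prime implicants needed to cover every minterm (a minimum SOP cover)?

5

[col 0] 0000*, 0001*, 0010*, 0100*, 0110*, 0111*, 1001*, 1010*, 1100*, 1101*, 1110*, 1111*
[col 1] -001, -010*, -100*, -110*, -111*, 0-00*, 0-10*, 00-0*, 000-, 01-0*, 011-*, 1-01, 1-10*, 11-0*, 11-1*, 110-*, 111-*
[col 2] --10, -1-0, -11-, 0--0, 11--
Prime implicants: --10, -001, -1-0, -11-, 0--0, 000-, 1-01, 11--
PI chart (minterm → PIs covering it):
  0 | 0--0,000-
  1 | -001,000-
  2 | --10,0--0
  4 | -1-0,0--0
  6 | --10,-1-0,-11-,0--0
  7 | -11-  (sole → essential)
  9 | -001,1-01
  10 | --10  (sole → essential)
  12 | -1-0,11--
  13 | 1-01,11--
  14 | --10,-1-0,-11-,11--
  15 | -11-,11--
Essential prime implicants: --10, -11-
Petrick residual → -001, 0--0, 11--
Minimum SOP uses 5 PIs: cd' + b'c'd + bc + a'd' + ab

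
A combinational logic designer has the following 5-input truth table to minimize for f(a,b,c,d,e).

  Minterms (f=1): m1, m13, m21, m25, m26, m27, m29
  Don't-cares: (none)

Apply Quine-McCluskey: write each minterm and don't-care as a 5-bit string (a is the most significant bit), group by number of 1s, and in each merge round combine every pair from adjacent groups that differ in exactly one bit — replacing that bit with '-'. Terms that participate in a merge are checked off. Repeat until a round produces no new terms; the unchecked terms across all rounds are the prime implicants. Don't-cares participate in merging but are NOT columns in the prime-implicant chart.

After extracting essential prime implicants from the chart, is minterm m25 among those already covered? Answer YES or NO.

NO

size-2^0 implicants → 00001  01101(✓)  10101(✓)  11001(✓)  11010(✓)  11011(✓)  11101(✓)
size-2^1 implicants → -1101  1-101  11-01  110-1  1101-
Unchecked terms (primes): -1101, 00001, 1-101, 11-01, 110-1, 1101-
Minterm coverage:
  m1 ⊆ 00001 [E]
  m13 ⊆ -1101 [E]
  m21 ⊆ 1-101 [E]
  m25 ⊆ 11-01,110-1
  m26 ⊆ 1101- [E]
  m27 ⊆ 110-1,1101-
  m29 ⊆ -1101,1-101,11-01
E = {-1101, 00001, 1-101, 1101-}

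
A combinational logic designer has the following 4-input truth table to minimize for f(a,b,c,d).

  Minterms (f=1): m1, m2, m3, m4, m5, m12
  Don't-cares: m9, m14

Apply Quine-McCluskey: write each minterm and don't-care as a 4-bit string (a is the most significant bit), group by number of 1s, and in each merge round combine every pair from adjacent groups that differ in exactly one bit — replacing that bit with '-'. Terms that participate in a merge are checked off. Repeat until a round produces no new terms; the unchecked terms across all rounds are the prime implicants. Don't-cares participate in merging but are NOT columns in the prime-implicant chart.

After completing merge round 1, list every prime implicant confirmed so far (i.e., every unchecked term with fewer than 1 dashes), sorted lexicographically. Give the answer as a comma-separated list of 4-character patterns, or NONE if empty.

size-2^0 implicants → 0001(✓)  0010(✓)  0011(✓)  0100(✓)  0101(✓)  1001(✓)  1100(✓)  1110(✓)
size-2^1 implicants → -001  -100  0-01  00-1  001-  010-  11-0
Unchecked terms (primes): -001, -100, 0-01, 00-1, 001-, 010-, 11-0

NONE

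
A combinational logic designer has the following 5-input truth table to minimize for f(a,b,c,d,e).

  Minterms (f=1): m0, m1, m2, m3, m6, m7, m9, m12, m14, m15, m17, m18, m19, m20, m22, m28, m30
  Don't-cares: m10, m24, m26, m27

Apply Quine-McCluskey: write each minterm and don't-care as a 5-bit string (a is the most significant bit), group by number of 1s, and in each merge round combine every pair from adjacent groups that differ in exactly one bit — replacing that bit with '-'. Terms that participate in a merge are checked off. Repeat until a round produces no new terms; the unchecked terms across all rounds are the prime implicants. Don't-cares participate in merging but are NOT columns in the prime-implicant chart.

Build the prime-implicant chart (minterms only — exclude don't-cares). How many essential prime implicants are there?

[col 0] 00000*, 00001*, 00010*, 00011*, 00110*, 00111*, 01001*, 01010*, 01100*, 01110*, 01111*, 10001*, 10010*, 10011*, 10100*, 10110*, 11000*, 11010*, 11011*, 11100*, 11110*
[col 1] -0001*, -0010*, -0011*, -0110*, -1010*, -1100*, -1110*, 0-001, 0-010*, 0-110*, 0-111*, 00-10*, 00-11*, 000-0*, 000-1*, 0000-*, 0001-*, 0011-*, 01-10*, 011-0*, 0111-*, 1-010*, 1-011*, 1-100*, 1-110*, 10-10*, 100-1*, 1001-*, 101-0*, 11-00*, 11-10*, 110-0*, 1101-*, 111-0*
[col 2] --010*, --110*, -0-10*, -00-1, -001-, -1-10*, -11-0, 0--10*, 0-11-, 00-1-, 000--, 1--10*, 1-01-, 1-1-0, 11--0
[col 3] ---10
Prime implicants: ---10, -00-1, -001-, -11-0, 0-001, 0-11-, 00-1-, 000--, 1-01-, 1-1-0, 11--0
PI chart (minterm → PIs covering it):
  0 | 000--  (sole → essential)
  1 | -00-1,0-001,000--
  2 | ---10,-001-,00-1-,000--
  3 | -00-1,-001-,00-1-,000--
  6 | ---10,0-11-,00-1-
  7 | 0-11-,00-1-
  9 | 0-001  (sole → essential)
  12 | -11-0  (sole → essential)
  14 | ---10,-11-0,0-11-
  15 | 0-11-  (sole → essential)
  17 | -00-1  (sole → essential)
  18 | ---10,-001-,1-01-
  19 | -00-1,-001-,1-01-
  20 | 1-1-0  (sole → essential)
  22 | ---10,1-1-0
  28 | -11-0,1-1-0,11--0
  30 | ---10,-11-0,1-1-0,11--0
Essential prime implicants: -00-1, -11-0, 0-001, 0-11-, 000--, 1-1-0

6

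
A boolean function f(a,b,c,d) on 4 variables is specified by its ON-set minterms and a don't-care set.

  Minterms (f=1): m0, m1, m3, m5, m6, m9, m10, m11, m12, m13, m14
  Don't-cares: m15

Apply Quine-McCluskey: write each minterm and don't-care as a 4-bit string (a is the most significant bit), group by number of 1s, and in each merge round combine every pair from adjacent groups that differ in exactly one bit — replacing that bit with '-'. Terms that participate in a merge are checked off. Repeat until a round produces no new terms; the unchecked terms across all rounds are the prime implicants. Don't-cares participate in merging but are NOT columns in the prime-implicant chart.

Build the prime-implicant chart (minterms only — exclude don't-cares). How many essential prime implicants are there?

6

Round 0: 0000✓ 0001✓ 0011✓ 0101✓ 0110✓ 1001✓ 1010✓ 1011✓ 1100✓ 1101✓ 1110✓ 1111✓
Round 1: -001✓ -011✓ -101✓ -110 0-01✓ 00-1✓ 000- 1-01✓ 1-10✓ 1-11✓ 10-1✓ 101-✓ 11-0✓ 11-1✓ 110-✓ 111-✓
Round 2: --01 -0-1 1--1 1-1- 11--
PIs = {--01, -0-1, -110, 000-, 1--1, 1-1-, 11--}
Coverage chart:
  m0: 000- ←essential
  m1: --01,-0-1,000-
  m3: -0-1 ←essential
  m5: --01 ←essential
  m6: -110 ←essential
  m9: --01,-0-1,1--1
  m10: 1-1- ←essential
  m11: -0-1,1--1,1-1-
  m12: 11-- ←essential
  m13: --01,1--1,11--
  m14: -110,1-1-,11--
Essential: --01, -0-1, -110, 000-, 1-1-, 11--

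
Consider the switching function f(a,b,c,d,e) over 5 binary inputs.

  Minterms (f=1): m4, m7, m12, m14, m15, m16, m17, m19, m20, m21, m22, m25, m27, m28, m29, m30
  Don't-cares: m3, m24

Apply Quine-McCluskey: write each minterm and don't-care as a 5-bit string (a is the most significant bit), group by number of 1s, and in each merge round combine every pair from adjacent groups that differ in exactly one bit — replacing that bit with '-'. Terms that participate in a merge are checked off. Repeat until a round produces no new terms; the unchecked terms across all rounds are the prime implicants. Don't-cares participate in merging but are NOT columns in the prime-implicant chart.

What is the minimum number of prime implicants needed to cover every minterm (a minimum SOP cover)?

6

size-2^0 implicants → 00011(✓)  00100(✓)  00111(✓)  01100(✓)  01110(✓)  01111(✓)  10000(✓)  10001(✓)  10011(✓)  10100(✓)  10101(✓)  10110(✓)  11000(✓)  11001(✓)  11011(✓)  11100(✓)  11101(✓)  11110(✓)
size-2^1 implicants → -0011  -0100(✓)  -1100(✓)  -1110(✓)  0-100(✓)  0-111  00-11  011-0(✓)  0111-  1-000(✓)  1-001(✓)  1-011(✓)  1-100(✓)  1-101(✓)  1-110(✓)  10-00(✓)  10-01(✓)  100-1(✓)  1000-(✓)  101-0(✓)  1010-(✓)  11-00(✓)  11-01(✓)  110-1(✓)  1100-(✓)  111-0(✓)  1110-(✓)
size-2^2 implicants → --100  -11-0  1--00(✓)  1--01(✓)  1-0-1  1-00-(✓)  1-1-0  1-10-(✓)  10-0-(✓)  11-0-(✓)
size-2^3 implicants → 1--0-
Unchecked terms (primes): --100, -0011, -11-0, 0-111, 00-11, 0111-, 1--0-, 1-0-1, 1-1-0
Minterm coverage:
  m4 ⊆ --100 [E]
  m7 ⊆ 0-111,00-11
  m12 ⊆ --100,-11-0
  m14 ⊆ -11-0,0111-
  m15 ⊆ 0-111,0111-
  m16 ⊆ 1--0- [E]
  m17 ⊆ 1--0-,1-0-1
  m19 ⊆ -0011,1-0-1
  m20 ⊆ --100,1--0-,1-1-0
  m21 ⊆ 1--0- [E]
  m22 ⊆ 1-1-0 [E]
  m25 ⊆ 1--0-,1-0-1
  m27 ⊆ 1-0-1 [E]
  m28 ⊆ --100,-11-0,1--0-,1-1-0
  m29 ⊆ 1--0- [E]
  m30 ⊆ -11-0,1-1-0
E = {--100, 1--0-, 1-0-1, 1-1-0}
Petrick residual → -11-0, 0-111
Cover = cd'e' + bce' + a'cde + ad' + ac'e + ace'  |cover|=6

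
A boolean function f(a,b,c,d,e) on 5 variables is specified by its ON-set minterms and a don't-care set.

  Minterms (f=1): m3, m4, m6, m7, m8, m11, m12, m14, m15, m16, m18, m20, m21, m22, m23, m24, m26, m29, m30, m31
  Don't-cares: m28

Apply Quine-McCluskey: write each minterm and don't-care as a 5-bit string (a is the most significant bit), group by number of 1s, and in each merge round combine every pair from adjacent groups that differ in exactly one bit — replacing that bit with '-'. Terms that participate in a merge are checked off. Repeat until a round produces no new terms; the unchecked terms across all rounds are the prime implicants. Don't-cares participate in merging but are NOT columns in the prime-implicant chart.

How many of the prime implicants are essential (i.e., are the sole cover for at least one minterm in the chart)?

Round 0: 00011✓ 00100✓ 00110✓ 00111✓ 01000✓ 01011✓ 01100✓ 01110✓ 01111✓ 10000✓ 10010✓ 10100✓ 10101✓ 10110✓ 10111✓ 11000✓ 11010✓ 11100✓ 11101✓ 11110✓ 11111✓
Round 1: -0100✓ -0110✓ -0111✓ -1000✓ -1100✓ -1110✓ -1111✓ 0-011✓ 0-100✓ 0-110✓ 0-111✓ 00-11✓ 001-0✓ 0011-✓ 01-00✓ 01-11✓ 011-0✓ 0111-✓ 1-000✓ 1-010✓ 1-100✓ 1-101✓ 1-110✓ 1-111✓ 10-00✓ 10-10✓ 100-0✓ 101-0✓ 101-1✓ 1010-✓ 1011-✓ 11-00✓ 11-10✓ 110-0✓ 111-0✓ 111-1✓ 1110-✓ 1111-✓
Round 2: --100✓ --110✓ --111✓ -01-0✓ -011-✓ -1-00 -11-0✓ -111-✓ 0--11 0-1-0✓ 0-11-✓ 1--00✓ 1--10✓ 1-0-0✓ 1-1-0✓ 1-1-1✓ 1-10-✓ 1-11-✓ 10--0✓ 101--✓ 11--0✓ 111--✓
Round 3: --1-0 --11- 1---0 1-1--
PIs = {--1-0, --11-, -1-00, 0--11, 1---0, 1-1--}
Coverage chart:
  m3: 0--11 ←essential
  m4: --1-0 ←essential
  m6: --1-0,--11-
  m7: --11-,0--11
  m8: -1-00 ←essential
  m11: 0--11 ←essential
  m12: --1-0,-1-00
  m14: --1-0,--11-
  m15: --11-,0--11
  m16: 1---0 ←essential
  m18: 1---0 ←essential
  m20: --1-0,1---0,1-1--
  m21: 1-1-- ←essential
  m22: --1-0,--11-,1---0,1-1--
  m23: --11-,1-1--
  m24: -1-00,1---0
  m26: 1---0 ←essential
  m29: 1-1-- ←essential
  m30: --1-0,--11-,1---0,1-1--
  m31: --11-,1-1--
Essential: --1-0, -1-00, 0--11, 1---0, 1-1--

5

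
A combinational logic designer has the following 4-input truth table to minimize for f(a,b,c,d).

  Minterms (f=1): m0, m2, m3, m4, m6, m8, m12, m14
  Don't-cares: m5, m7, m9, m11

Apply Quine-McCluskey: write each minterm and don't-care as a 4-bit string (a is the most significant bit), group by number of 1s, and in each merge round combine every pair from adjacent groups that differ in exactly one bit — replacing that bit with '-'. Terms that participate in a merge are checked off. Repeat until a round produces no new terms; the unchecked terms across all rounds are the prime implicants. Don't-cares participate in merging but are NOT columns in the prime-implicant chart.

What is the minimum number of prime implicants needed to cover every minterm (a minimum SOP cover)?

3

size-2^0 implicants → 0000(✓)  0010(✓)  0011(✓)  0100(✓)  0101(✓)  0110(✓)  0111(✓)  1000(✓)  1001(✓)  1011(✓)  1100(✓)  1110(✓)
size-2^1 implicants → -000(✓)  -011  -100(✓)  -110(✓)  0-00(✓)  0-10(✓)  0-11(✓)  00-0(✓)  001-(✓)  01-0(✓)  01-1(✓)  010-(✓)  011-(✓)  1-00(✓)  10-1  100-  11-0(✓)
size-2^2 implicants → --00  -1-0  0--0  0-1-  01--
Unchecked terms (primes): --00, -011, -1-0, 0--0, 0-1-, 01--, 10-1, 100-
Minterm coverage:
  m0 ⊆ --00,0--0
  m2 ⊆ 0--0,0-1-
  m3 ⊆ -011,0-1-
  m4 ⊆ --00,-1-0,0--0,01--
  m6 ⊆ -1-0,0--0,0-1-,01--
  m8 ⊆ --00,100-
  m12 ⊆ --00,-1-0
  m14 ⊆ -1-0 [E]
E = {-1-0}
Petrick residual → --00, 0-1-
Cover = c'd' + bd' + a'c  |cover|=3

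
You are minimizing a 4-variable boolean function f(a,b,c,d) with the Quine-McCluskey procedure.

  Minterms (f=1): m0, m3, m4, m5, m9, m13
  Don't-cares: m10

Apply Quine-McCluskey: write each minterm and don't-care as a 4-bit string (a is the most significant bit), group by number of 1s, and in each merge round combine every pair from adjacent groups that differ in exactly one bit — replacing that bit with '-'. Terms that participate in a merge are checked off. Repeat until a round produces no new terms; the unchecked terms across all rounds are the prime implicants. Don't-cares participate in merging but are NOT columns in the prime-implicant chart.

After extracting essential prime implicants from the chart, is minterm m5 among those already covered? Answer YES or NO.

size-2^0 implicants → 0000(✓)  0011  0100(✓)  0101(✓)  1001(✓)  1010  1101(✓)
size-2^1 implicants → -101  0-00  010-  1-01
Unchecked terms (primes): -101, 0-00, 0011, 010-, 1-01, 1010
Minterm coverage:
  m0 ⊆ 0-00 [E]
  m3 ⊆ 0011 [E]
  m4 ⊆ 0-00,010-
  m5 ⊆ -101,010-
  m9 ⊆ 1-01 [E]
  m13 ⊆ -101,1-01
E = {0-00, 0011, 1-01}

NO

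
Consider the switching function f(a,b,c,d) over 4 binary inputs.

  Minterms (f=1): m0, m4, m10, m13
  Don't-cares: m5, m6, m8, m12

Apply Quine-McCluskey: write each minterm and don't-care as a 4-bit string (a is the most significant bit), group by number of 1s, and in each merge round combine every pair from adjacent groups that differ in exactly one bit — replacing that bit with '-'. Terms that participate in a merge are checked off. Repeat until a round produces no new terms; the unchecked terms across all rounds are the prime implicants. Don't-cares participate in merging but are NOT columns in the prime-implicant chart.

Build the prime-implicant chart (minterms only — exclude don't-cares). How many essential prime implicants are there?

size-2^0 implicants → 0000(✓)  0100(✓)  0101(✓)  0110(✓)  1000(✓)  1010(✓)  1100(✓)  1101(✓)
size-2^1 implicants → -000(✓)  -100(✓)  -101(✓)  0-00(✓)  01-0  010-(✓)  1-00(✓)  10-0  110-(✓)
size-2^2 implicants → --00  -10-
Unchecked terms (primes): --00, -10-, 01-0, 10-0
Minterm coverage:
  m0 ⊆ --00 [E]
  m4 ⊆ --00,-10-,01-0
  m10 ⊆ 10-0 [E]
  m13 ⊆ -10- [E]
E = {--00, -10-, 10-0}

3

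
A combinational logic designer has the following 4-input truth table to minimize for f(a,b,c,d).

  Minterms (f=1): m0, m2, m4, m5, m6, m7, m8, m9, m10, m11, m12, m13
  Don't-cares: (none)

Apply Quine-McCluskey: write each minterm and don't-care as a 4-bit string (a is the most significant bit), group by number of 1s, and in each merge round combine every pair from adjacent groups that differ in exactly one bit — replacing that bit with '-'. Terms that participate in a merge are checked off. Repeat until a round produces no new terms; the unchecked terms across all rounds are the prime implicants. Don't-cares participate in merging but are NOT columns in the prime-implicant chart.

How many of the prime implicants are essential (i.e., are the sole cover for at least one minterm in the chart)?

2

size-2^0 implicants → 0000(✓)  0010(✓)  0100(✓)  0101(✓)  0110(✓)  0111(✓)  1000(✓)  1001(✓)  1010(✓)  1011(✓)  1100(✓)  1101(✓)
size-2^1 implicants → -000(✓)  -010(✓)  -100(✓)  -101(✓)  0-00(✓)  0-10(✓)  00-0(✓)  01-0(✓)  01-1(✓)  010-(✓)  011-(✓)  1-00(✓)  1-01(✓)  10-0(✓)  10-1(✓)  100-(✓)  101-(✓)  110-(✓)
size-2^2 implicants → --00  -0-0  -10-  0--0  01--  1-0-  10--
Unchecked terms (primes): --00, -0-0, -10-, 0--0, 01--, 1-0-, 10--
Minterm coverage:
  m0 ⊆ --00,-0-0,0--0
  m2 ⊆ -0-0,0--0
  m4 ⊆ --00,-10-,0--0,01--
  m5 ⊆ -10-,01--
  m6 ⊆ 0--0,01--
  m7 ⊆ 01-- [E]
  m8 ⊆ --00,-0-0,1-0-,10--
  m9 ⊆ 1-0-,10--
  m10 ⊆ -0-0,10--
  m11 ⊆ 10-- [E]
  m12 ⊆ --00,-10-,1-0-
  m13 ⊆ -10-,1-0-
E = {01--, 10--}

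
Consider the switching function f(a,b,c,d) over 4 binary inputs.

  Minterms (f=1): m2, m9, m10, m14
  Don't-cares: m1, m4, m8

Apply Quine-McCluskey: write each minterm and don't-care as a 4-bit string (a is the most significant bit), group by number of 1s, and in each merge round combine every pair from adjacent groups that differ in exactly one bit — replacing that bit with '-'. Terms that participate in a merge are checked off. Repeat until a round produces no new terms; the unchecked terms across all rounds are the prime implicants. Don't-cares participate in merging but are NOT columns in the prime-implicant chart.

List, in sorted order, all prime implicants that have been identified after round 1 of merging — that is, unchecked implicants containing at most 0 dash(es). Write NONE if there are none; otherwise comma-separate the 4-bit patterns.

0100

[col 0] 0001*, 0010*, 0100, 1000*, 1001*, 1010*, 1110*
[col 1] -001, -010, 1-10, 10-0, 100-
Prime implicants: -001, -010, 0100, 1-10, 10-0, 100-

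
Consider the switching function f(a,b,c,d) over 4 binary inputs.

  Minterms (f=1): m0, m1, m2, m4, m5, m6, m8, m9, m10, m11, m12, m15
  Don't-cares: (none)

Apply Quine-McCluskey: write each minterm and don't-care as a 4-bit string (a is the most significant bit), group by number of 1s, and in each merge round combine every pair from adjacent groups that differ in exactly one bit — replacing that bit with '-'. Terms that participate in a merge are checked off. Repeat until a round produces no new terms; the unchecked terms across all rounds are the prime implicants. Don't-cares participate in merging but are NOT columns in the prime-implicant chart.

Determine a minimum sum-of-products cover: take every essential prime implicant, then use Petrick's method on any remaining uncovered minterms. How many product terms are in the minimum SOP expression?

5

Round 0: 0000✓ 0001✓ 0010✓ 0100✓ 0101✓ 0110✓ 1000✓ 1001✓ 1010✓ 1011✓ 1100✓ 1111✓
Round 1: -000✓ -001✓ -010✓ -100✓ 0-00✓ 0-01✓ 0-10✓ 00-0✓ 000-✓ 01-0✓ 010-✓ 1-00✓ 1-11 10-0✓ 10-1✓ 100-✓ 101-✓
Round 2: --00 -0-0 -00- 0--0 0-0- 10--
PIs = {--00, -0-0, -00-, 0--0, 0-0-, 1-11, 10--}
Coverage chart:
  m0: --00,-0-0,-00-,0--0,0-0-
  m1: -00-,0-0-
  m2: -0-0,0--0
  m4: --00,0--0,0-0-
  m5: 0-0- ←essential
  m6: 0--0 ←essential
  m8: --00,-0-0,-00-,10--
  m9: -00-,10--
  m10: -0-0,10--
  m11: 1-11,10--
  m12: --00 ←essential
  m15: 1-11 ←essential
Essential: --00, 0--0, 0-0-, 1-11
Petrick residual → 10--
Min cover (5 terms): c'd' + a'd' + a'c' + acd + ab'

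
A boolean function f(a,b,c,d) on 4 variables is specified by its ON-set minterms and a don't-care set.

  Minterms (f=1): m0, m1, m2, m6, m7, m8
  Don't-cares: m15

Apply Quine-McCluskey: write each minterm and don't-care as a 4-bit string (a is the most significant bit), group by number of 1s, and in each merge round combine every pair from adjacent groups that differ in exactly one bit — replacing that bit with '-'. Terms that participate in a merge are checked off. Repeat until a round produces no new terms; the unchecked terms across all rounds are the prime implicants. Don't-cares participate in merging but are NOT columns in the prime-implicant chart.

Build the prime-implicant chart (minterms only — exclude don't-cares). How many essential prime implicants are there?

2

Round 0: 0000✓ 0001✓ 0010✓ 0110✓ 0111✓ 1000✓ 1111✓
Round 1: -000 -111 0-10 00-0 000- 011-
PIs = {-000, -111, 0-10, 00-0, 000-, 011-}
Coverage chart:
  m0: -000,00-0,000-
  m1: 000- ←essential
  m2: 0-10,00-0
  m6: 0-10,011-
  m7: -111,011-
  m8: -000 ←essential
Essential: -000, 000-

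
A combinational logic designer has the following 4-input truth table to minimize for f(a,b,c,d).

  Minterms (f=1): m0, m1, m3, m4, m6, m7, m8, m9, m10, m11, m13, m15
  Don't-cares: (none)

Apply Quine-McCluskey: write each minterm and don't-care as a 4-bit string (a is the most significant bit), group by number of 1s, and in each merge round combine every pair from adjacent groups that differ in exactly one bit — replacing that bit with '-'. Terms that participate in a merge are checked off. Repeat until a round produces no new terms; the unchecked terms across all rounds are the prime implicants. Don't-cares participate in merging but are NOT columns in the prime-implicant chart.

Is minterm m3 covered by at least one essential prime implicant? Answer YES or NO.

size-2^0 implicants → 0000(✓)  0001(✓)  0011(✓)  0100(✓)  0110(✓)  0111(✓)  1000(✓)  1001(✓)  1010(✓)  1011(✓)  1101(✓)  1111(✓)
size-2^1 implicants → -000(✓)  -001(✓)  -011(✓)  -111(✓)  0-00  0-11(✓)  00-1(✓)  000-(✓)  01-0  011-  1-01(✓)  1-11(✓)  10-0(✓)  10-1(✓)  100-(✓)  101-(✓)  11-1(✓)
size-2^2 implicants → --11  -0-1  -00-  1--1  10--
Unchecked terms (primes): --11, -0-1, -00-, 0-00, 01-0, 011-, 1--1, 10--
Minterm coverage:
  m0 ⊆ -00-,0-00
  m1 ⊆ -0-1,-00-
  m3 ⊆ --11,-0-1
  m4 ⊆ 0-00,01-0
  m6 ⊆ 01-0,011-
  m7 ⊆ --11,011-
  m8 ⊆ -00-,10--
  m9 ⊆ -0-1,-00-,1--1,10--
  m10 ⊆ 10-- [E]
  m11 ⊆ --11,-0-1,1--1,10--
  m13 ⊆ 1--1 [E]
  m15 ⊆ --11,1--1
E = {1--1, 10--}

NO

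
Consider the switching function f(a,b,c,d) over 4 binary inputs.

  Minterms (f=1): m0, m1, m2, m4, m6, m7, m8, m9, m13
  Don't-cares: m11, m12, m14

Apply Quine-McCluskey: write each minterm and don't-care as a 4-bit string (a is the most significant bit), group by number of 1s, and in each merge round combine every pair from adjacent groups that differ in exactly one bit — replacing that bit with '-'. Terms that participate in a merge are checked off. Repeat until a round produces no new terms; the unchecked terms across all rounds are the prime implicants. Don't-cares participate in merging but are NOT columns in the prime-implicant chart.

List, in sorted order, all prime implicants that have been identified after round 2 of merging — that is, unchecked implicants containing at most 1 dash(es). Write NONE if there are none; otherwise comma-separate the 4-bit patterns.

Round 0: 0000✓ 0001✓ 0010✓ 0100✓ 0110✓ 0111✓ 1000✓ 1001✓ 1011✓ 1100✓ 1101✓ 1110✓
Round 1: -000✓ -001✓ -100✓ -110✓ 0-00✓ 0-10✓ 00-0✓ 000-✓ 01-0✓ 011- 1-00✓ 1-01✓ 10-1 100-✓ 11-0✓ 110-✓
Round 2: --00 -00- -1-0 0--0 1-0-
PIs = {--00, -00-, -1-0, 0--0, 011-, 1-0-, 10-1}

011-, 10-1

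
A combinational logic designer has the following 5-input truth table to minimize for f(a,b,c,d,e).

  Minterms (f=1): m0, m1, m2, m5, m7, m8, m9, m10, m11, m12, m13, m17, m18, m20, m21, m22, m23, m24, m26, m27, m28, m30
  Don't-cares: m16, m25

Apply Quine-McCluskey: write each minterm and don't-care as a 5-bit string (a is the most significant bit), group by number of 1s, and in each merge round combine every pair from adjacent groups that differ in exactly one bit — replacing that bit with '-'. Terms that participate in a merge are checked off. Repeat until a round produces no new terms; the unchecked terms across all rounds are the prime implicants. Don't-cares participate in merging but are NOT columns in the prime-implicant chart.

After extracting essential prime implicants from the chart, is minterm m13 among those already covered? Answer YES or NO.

size-2^0 implicants → 00000(✓)  00001(✓)  00010(✓)  00101(✓)  00111(✓)  01000(✓)  01001(✓)  01010(✓)  01011(✓)  01100(✓)  01101(✓)  10000(✓)  10001(✓)  10010(✓)  10100(✓)  10101(✓)  10110(✓)  10111(✓)  11000(✓)  11001(✓)  11010(✓)  11011(✓)  11100(✓)  11110(✓)
size-2^1 implicants → -0000(✓)  -0001(✓)  -0010(✓)  -0101(✓)  -0111(✓)  -1000(✓)  -1001(✓)  -1010(✓)  -1011(✓)  -1100(✓)  0-000(✓)  0-001(✓)  0-010(✓)  0-101(✓)  00-01(✓)  000-0(✓)  0000-(✓)  001-1(✓)  01-00(✓)  01-01(✓)  010-0(✓)  010-1(✓)  0100-(✓)  0101-(✓)  0110-(✓)  1-000(✓)  1-001(✓)  1-010(✓)  1-100(✓)  1-110(✓)  10-00(✓)  10-01(✓)  10-10(✓)  100-0(✓)  1000-(✓)  101-0(✓)  101-1(✓)  1010-(✓)  1011-(✓)  11-00(✓)  11-10(✓)  110-0(✓)  110-1(✓)  1100-(✓)  1101-(✓)  111-0(✓)
size-2^2 implicants → --000(✓)  --001(✓)  --010(✓)  -0-01  -00-0(✓)  -000-(✓)  -01-1  -1-00  -10-0(✓)  -10-1(✓)  -100-(✓)  -101-(✓)  0--01  0-0-0(✓)  0-00-(✓)  01-0-  010--(✓)  1--00(✓)  1--10(✓)  1-0-0(✓)  1-00-(✓)  1-1-0(✓)  10--0(✓)  10-0-  101--  11--0(✓)  110--(✓)
size-2^3 implicants → --0-0  --00-  -10--  1---0
Unchecked terms (primes): --0-0, --00-, -0-01, -01-1, -1-00, -10--, 0--01, 01-0-, 1---0, 10-0-, 101--
Minterm coverage:
  m0 ⊆ --0-0,--00-
  m1 ⊆ --00-,-0-01,0--01
  m2 ⊆ --0-0 [E]
  m5 ⊆ -0-01,-01-1,0--01
  m7 ⊆ -01-1 [E]
  m8 ⊆ --0-0,--00-,-1-00,-10--,01-0-
  m9 ⊆ --00-,-10--,0--01,01-0-
  m10 ⊆ --0-0,-10--
  m11 ⊆ -10-- [E]
  m12 ⊆ -1-00,01-0-
  m13 ⊆ 0--01,01-0-
  m17 ⊆ --00-,-0-01,10-0-
  m18 ⊆ --0-0,1---0
  m20 ⊆ 1---0,10-0-,101--
  m21 ⊆ -0-01,-01-1,10-0-,101--
  m22 ⊆ 1---0,101--
  m23 ⊆ -01-1,101--
  m24 ⊆ --0-0,--00-,-1-00,-10--,1---0
  m26 ⊆ --0-0,-10--,1---0
  m27 ⊆ -10-- [E]
  m28 ⊆ -1-00,1---0
  m30 ⊆ 1---0 [E]
E = {--0-0, -01-1, -10--, 1---0}

NO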